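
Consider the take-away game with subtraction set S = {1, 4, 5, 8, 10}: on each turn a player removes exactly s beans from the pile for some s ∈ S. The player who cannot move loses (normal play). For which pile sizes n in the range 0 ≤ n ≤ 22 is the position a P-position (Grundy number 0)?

G(0) = 0
G(1) = mex{0} = 1
G(2) = mex{1} = 0
G(3) = mex{0} = 1
G(4) = mex{1,0} = 2
G(5) = mex{2,1,0} = 3
G(6) = mex{3,0,1} = 2
G(7) = mex{2,1,0} = 3
G(8) = mex{3,2,1,0} = 4
G(9) = mex{4,3,2,1} = 0
G(10) = mex{0,2,3,0,0} = 1
G(11) = mex{1,3,2,1,1} = 0
G(12) = mex{0,4,3,2,0} = 1
G(13) = mex{1,0,4,3,1} = 2
G(14) = mex{2,1,0,2,2} = 3
G(15) = mex{3,0,1,3,3} = 2
G(16) = mex{2,1,0,4,2} = 3
G(17) = mex{3,2,1,0,3} = 4
G(18) = mex{4,3,2,1,4} = 0
G(19) = mex{0,2,3,0,0} = 1
G(20) = mex{1,3,2,1,1} = 0
G(21) = mex{0,4,3,2,0} = 1
G(22) = mex{1,0,4,3,1} = 2
P-positions are exactly the n with G(n) = 0.

0, 2, 9, 11, 18, 20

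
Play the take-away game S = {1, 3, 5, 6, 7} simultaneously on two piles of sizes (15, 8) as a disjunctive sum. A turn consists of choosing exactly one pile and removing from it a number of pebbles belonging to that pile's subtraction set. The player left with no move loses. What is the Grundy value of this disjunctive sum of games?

All piles use S = {1, 3, 5, 6, 7}:
G(0) = 0
G(1) = mex{0} = 1
G(2) = mex{1} = 0
G(3) = mex{0,0} = 1
G(4) = mex{1,1} = 0
G(5) = mex{0,0,0} = 1
G(6) = mex{1,1,1,0} = 2
G(7) = mex{2,0,0,1,0} = 3
G(8) = mex{3,1,1,0,1} = 2
G(9) = mex{2,2,0,1,0} = 3
G(10) = mex{3,3,1,0,1} = 2
G(11) = mex{2,2,2,1,0} = 3
G(12) = mex{3,3,3,2,1} = 0
G(13) = mex{0,2,2,3,2} = 1
G(14) = mex{1,3,3,2,3} = 0
G(15) = mex{0,0,2,3,2} = 1
Pile A: G(15) = 1.
Pile B: G(8) = 2.
Combined Grundy value = 1 ⊕ 2 = 3.

3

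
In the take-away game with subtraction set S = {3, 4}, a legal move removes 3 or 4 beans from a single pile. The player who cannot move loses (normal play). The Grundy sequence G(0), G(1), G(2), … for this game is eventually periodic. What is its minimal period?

7

n :  0  1  2  3  4  5  6  7  8  9 10 11 12 13 14 15
G :  0  0  0  1  1  1  2  0  0  0  1  1  1  2  0  0
G(n+7) = G(n) holds for n = 0,…,3 (a full window of length max(S) = 4), so the sequence is purely periodic with period 7.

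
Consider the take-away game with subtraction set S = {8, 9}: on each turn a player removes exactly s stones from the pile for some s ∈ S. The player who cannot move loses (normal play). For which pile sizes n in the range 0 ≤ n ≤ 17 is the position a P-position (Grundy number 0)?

G(0) = 0
G(1) = mex{} = 0
G(2) = mex{} = 0
G(3) = mex{} = 0
G(4) = mex{} = 0
G(5) = mex{} = 0
G(6) = mex{} = 0
G(7) = mex{} = 0
G(8) = mex{0} = 1
G(9) = mex{0,0} = 1
G(10) = mex{0,0} = 1
G(11) = mex{0,0} = 1
G(12) = mex{0,0} = 1
G(13) = mex{0,0} = 1
G(14) = mex{0,0} = 1
G(15) = mex{0,0} = 1
G(16) = mex{1,0} = 2
G(17) = mex{1,1} = 0
P-positions are exactly the n with G(n) = 0.

0, 1, 2, 3, 4, 5, 6, 7, 17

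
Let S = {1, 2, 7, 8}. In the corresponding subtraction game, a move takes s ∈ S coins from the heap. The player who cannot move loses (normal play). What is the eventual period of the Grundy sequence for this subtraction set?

3

n :  0  1  2  3  4  5  6  7  8  9 10 11 12 13 14
G :  0  1  2  0  1  2  0  1  2  0  1  2  0  1  2
G(n+3) = G(n) holds for n = 0,…,7 (a full window of length max(S) = 8), so the sequence is purely periodic with period 3.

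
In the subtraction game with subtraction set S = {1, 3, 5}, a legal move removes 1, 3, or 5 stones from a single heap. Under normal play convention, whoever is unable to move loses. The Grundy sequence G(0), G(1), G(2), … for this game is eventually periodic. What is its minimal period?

2

n :  0  1  2  3  4  5  6  7  8  9 10 11 12 13 14
G :  0  1  0  1  0  1  0  1  0  1  0  1  0  1  0
G(n+2) = G(n) holds for n = 0,…,4 (a full window of length max(S) = 5), so the sequence is purely periodic with period 2.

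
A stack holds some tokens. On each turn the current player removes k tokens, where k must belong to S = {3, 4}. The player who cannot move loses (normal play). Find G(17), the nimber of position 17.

1

n :  0  1  2  3  4  5  6  7  8  9 10 11 12 13 14 15 16 17
G :  0  0  0  1  1  1  2  0  0  0  1  1  1  2  0  0  0  1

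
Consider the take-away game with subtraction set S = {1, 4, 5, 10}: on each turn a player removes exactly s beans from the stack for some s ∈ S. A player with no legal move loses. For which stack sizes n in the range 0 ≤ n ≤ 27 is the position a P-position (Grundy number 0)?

n :  0  1  2  3  4  5  6  7  8  9 10 11 12 13 14 15 16 17 18 19 20 21 22 23 24 25 26 27
G :  0  1  0  1  2  3  2  3  0  1  4  0  1  2  0  1  3  0  1  2  0  1  2  0  1  2  0  1
P-positions are exactly the n with G(n) = 0.

0, 2, 8, 11, 14, 17, 20, 23, 26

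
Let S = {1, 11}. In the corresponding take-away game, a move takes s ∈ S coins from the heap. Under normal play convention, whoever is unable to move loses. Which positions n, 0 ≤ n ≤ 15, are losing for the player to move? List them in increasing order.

0, 2, 4, 6, 8, 10, 12, 14

n :  0  1  2  3  4  5  6  7  8  9 10 11 12 13 14 15
G :  0  1  0  1  0  1  0  1  0  1  0  1  0  1  0  1
P-positions are exactly the n with G(n) = 0.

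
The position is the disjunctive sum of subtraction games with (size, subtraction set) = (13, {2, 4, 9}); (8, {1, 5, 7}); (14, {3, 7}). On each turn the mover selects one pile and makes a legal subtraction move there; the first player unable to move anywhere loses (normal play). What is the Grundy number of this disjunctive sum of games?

Pile A, S = {2, 4, 9}:
G(0) = 0
G(1) = mex{} = 0
G(2) = mex{0} = 1
G(3) = mex{0} = 1
G(4) = mex{1,0} = 2
G(5) = mex{1,0} = 2
G(6) = mex{2,1} = 0
G(7) = mex{2,1} = 0
G(8) = mex{0,2} = 1
G(9) = mex{0,2,0} = 1
G(10) = mex{1,0,0} = 2
G(11) = mex{1,0,1} = 2
G(12) = mex{2,1,1} = 0
G(13) = mex{2,1,2} = 0
G_A(13) = 0.
Pile B, S = {1, 5, 7}:
n : 0 1 2 3 4 5 6 7 8
G : 0 1 0 1 0 1 0 1 0
G_B(8) = 0.
Pile C, S = {3, 7}:
n :  0  1  2  3  4  5  6  7  8  9 10 11 12 13 14
G :  0  0  0  1  1  1  0  2  2  1  0  0  0  1  1
G_C(14) = 1.
Combined Grundy value = 0 ⊕ 0 ⊕ 1 = 1.

1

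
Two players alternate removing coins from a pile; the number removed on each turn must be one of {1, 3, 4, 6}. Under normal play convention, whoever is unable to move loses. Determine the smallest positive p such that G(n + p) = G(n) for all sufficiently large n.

n :  0  1  2  3  4  5  6  7  8  9 10 11 12 13 14 15
G :  0  1  0  1  2  3  2  0  1  0  1  2  3  2  0  1
G(n+7) = G(n) holds for n = 0,…,5 (a full window of length max(S) = 6), so the sequence is purely periodic with period 7.

7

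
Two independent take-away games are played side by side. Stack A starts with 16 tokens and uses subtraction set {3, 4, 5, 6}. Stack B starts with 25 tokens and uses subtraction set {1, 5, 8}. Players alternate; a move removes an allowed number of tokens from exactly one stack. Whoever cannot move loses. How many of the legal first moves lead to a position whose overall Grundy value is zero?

0

Stack A, S = {3, 4, 5, 6}:
n :  0  1  2  3  4  5  6  7  8  9 10 11 12 13 14 15 16
G :  0  0  0  1  1  1  2  2  2  0  0  0  1  1  1  2  2
G_A(16) = 2.
Stack B, S = {1, 5, 8}:
G(0) = 0
G(1) = mex{0} = 1
G(2) = mex{1} = 0
G(3) = mex{0} = 1
G(4) = mex{1} = 0
G(5) = mex{0,0} = 1
G(6) = mex{1,1} = 0
G(7) = mex{0,0} = 1
G(8) = mex{1,1,0} = 2
G(9) = mex{2,0,1} = 3
G(10) = mex{3,1,0} = 2
G(11) = mex{2,0,1} = 3
G(12) = mex{3,1,0} = 2
G(13) = mex{2,2,1} = 0
G(14) = mex{0,3,0} = 1
G(15) = mex{1,2,1} = 0
G(16) = mex{0,3,2} = 1
G(17) = mex{1,2,3} = 0
G(18) = mex{0,0,2} = 1
G(19) = mex{1,1,3} = 0
G(20) = mex{0,0,2} = 1
G(21) = mex{1,1,0} = 2
G(22) = mex{2,0,1} = 3
G(23) = mex{3,1,0} = 2
G(24) = mex{2,0,1} = 3
G(25) = mex{3,1,0} = 2
G_B(25) = 2.
Combined Grundy value = 2 ⊕ 2 = 0.
A winning move leaves total XOR = 0, i.e. changes one component's Grundy value g to g ⊕ X where X is the current total.
Stack A: target g' = 2⊕0 = 2, but every legal move changes the Grundy value (mex property), so 0 moves.
Stack B: target g' = 2⊕0 = 2, but every legal move changes the Grundy value (mex property), so 0 moves.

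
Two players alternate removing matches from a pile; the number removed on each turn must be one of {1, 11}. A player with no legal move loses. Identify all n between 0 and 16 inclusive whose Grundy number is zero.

G(0) = 0
G(1) = mex{0} = 1
G(2) = mex{1} = 0
G(3) = mex{0} = 1
G(4) = mex{1} = 0
G(5) = mex{0} = 1
G(6) = mex{1} = 0
G(7) = mex{0} = 1
G(8) = mex{1} = 0
G(9) = mex{0} = 1
G(10) = mex{1} = 0
G(11) = mex{0,0} = 1
G(12) = mex{1,1} = 0
G(13) = mex{0,0} = 1
G(14) = mex{1,1} = 0
G(15) = mex{0,0} = 1
G(16) = mex{1,1} = 0
P-positions are exactly the n with G(n) = 0.

0, 2, 4, 6, 8, 10, 12, 14, 16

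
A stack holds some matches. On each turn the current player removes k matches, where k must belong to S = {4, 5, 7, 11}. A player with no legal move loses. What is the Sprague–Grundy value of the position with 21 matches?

n :  0  1  2  3  4  5  6  7  8  9 10 11 12 13 14 15 16 17 18 19 20 21
G :  0  0  0  0  1  1  1  1  2  2  2  2  3  3  3  0  0  0  0  1  1  1

1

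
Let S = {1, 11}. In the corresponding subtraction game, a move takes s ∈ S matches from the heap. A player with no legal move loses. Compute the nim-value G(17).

n :  0  1  2  3  4  5  6  7  8  9 10 11 12 13 14 15 16 17
G :  0  1  0  1  0  1  0  1  0  1  0  1  0  1  0  1  0  1

1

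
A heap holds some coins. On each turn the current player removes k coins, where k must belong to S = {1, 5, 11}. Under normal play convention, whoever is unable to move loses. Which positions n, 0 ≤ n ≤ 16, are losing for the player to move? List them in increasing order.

0, 2, 4, 6, 8, 10, 12, 14, 16

G(0) = 0
G(1) = mex{0} = 1
G(2) = mex{1} = 0
G(3) = mex{0} = 1
G(4) = mex{1} = 0
G(5) = mex{0,0} = 1
G(6) = mex{1,1} = 0
G(7) = mex{0,0} = 1
G(8) = mex{1,1} = 0
G(9) = mex{0,0} = 1
G(10) = mex{1,1} = 0
G(11) = mex{0,0,0} = 1
G(12) = mex{1,1,1} = 0
G(13) = mex{0,0,0} = 1
G(14) = mex{1,1,1} = 0
G(15) = mex{0,0,0} = 1
G(16) = mex{1,1,1} = 0
P-positions are exactly the n with G(n) = 0.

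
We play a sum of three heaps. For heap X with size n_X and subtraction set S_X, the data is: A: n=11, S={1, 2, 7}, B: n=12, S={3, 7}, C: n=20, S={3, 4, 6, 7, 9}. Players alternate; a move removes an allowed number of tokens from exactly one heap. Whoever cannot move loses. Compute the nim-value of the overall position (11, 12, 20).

Heap A, S = {1, 2, 7}:
n :  0  1  2  3  4  5  6  7  8  9 10 11
G :  0  1  2  0  1  2  0  1  2  0  1  2
G_A(11) = 2.
Heap B, S = {3, 7}:
G(0) = 0
G(1) = mex{} = 0
G(2) = mex{} = 0
G(3) = mex{0} = 1
G(4) = mex{0} = 1
G(5) = mex{0} = 1
G(6) = mex{1} = 0
G(7) = mex{1,0} = 2
G(8) = mex{1,0} = 2
G(9) = mex{0,0} = 1
G(10) = mex{2,1} = 0
G(11) = mex{2,1} = 0
G(12) = mex{1,1} = 0
G_B(12) = 0.
Heap C, S = {3, 4, 6, 7, 9}:
G(0) = 0
G(1) = mex{} = 0
G(2) = mex{} = 0
G(3) = mex{0} = 1
G(4) = mex{0,0} = 1
G(5) = mex{0,0} = 1
G(6) = mex{1,0,0} = 2
G(7) = mex{1,1,0,0} = 2
G(8) = mex{1,1,0,0} = 2
G(9) = mex{2,1,1,0,0} = 3
G(10) = mex{2,2,1,1,0} = 3
G(11) = mex{2,2,1,1,0} = 3
G(12) = mex{3,2,2,1,1} = 0
G(13) = mex{3,3,2,2,1} = 0
G(14) = mex{3,3,2,2,1} = 0
G(15) = mex{0,3,3,2,2} = 1
G(16) = mex{0,0,3,3,2} = 1
G(17) = mex{0,0,3,3,2} = 1
G(18) = mex{1,0,0,3,3} = 2
G(19) = mex{1,1,0,0,3} = 2
G(20) = mex{1,1,0,0,3} = 2
G_C(20) = 2.
Combined Grundy value = 2 ⊕ 0 ⊕ 2 = 0.

0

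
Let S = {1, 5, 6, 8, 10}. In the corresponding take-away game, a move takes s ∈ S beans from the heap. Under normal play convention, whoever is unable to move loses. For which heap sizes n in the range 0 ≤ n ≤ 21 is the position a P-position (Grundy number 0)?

0, 2, 4, 11, 13, 15

G(0) = 0
G(1) = mex{0} = 1
G(2) = mex{1} = 0
G(3) = mex{0} = 1
G(4) = mex{1} = 0
G(5) = mex{0,0} = 1
G(6) = mex{1,1,0} = 2
G(7) = mex{2,0,1} = 3
G(8) = mex{3,1,0,0} = 2
G(9) = mex{2,0,1,1} = 3
G(10) = mex{3,1,0,0,0} = 2
G(11) = mex{2,2,1,1,1} = 0
G(12) = mex{0,3,2,0,0} = 1
G(13) = mex{1,2,3,1,1} = 0
G(14) = mex{0,3,2,2,0} = 1
G(15) = mex{1,2,3,3,1} = 0
G(16) = mex{0,0,2,2,2} = 1
G(17) = mex{1,1,0,3,3} = 2
G(18) = mex{2,0,1,2,2} = 3
G(19) = mex{3,1,0,0,3} = 2
G(20) = mex{2,0,1,1,2} = 3
G(21) = mex{3,1,0,0,0} = 2
P-positions are exactly the n with G(n) = 0.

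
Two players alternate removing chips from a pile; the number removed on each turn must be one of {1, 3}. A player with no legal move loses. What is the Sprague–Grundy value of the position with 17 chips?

G(0) = 0
G(1) = mex{0} = 1
G(2) = mex{1} = 0
G(3) = mex{0,0} = 1
G(4) = mex{1,1} = 0
G(5) = mex{0,0} = 1
G(6) = mex{1,1} = 0
G(7) = mex{0,0} = 1
G(8) = mex{1,1} = 0
G(9) = mex{0,0} = 1
G(10) = mex{1,1} = 0
G(11) = mex{0,0} = 1
G(12) = mex{1,1} = 0
G(13) = mex{0,0} = 1
G(14) = mex{1,1} = 0
G(15) = mex{0,0} = 1
G(16) = mex{1,1} = 0
G(17) = mex{0,0} = 1

1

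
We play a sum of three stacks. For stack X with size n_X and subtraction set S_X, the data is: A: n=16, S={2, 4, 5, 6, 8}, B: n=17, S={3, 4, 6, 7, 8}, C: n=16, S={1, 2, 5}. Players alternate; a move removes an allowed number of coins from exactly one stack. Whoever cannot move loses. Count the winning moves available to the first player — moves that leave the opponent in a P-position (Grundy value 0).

0

Stack A, S = {2, 4, 5, 6, 8}:
G(0) = 0
G(1) = mex{} = 0
G(2) = mex{0} = 1
G(3) = mex{0} = 1
G(4) = mex{1,0} = 2
G(5) = mex{1,0,0} = 2
G(6) = mex{2,1,0,0} = 3
G(7) = mex{2,1,1,0} = 3
G(8) = mex{3,2,1,1,0} = 4
G(9) = mex{3,2,2,1,0} = 4
G(10) = mex{4,3,2,2,1} = 0
G(11) = mex{4,3,3,2,1} = 0
G(12) = mex{0,4,3,3,2} = 1
G(13) = mex{0,4,4,3,2} = 1
G(14) = mex{1,0,4,4,3} = 2
G(15) = mex{1,0,0,4,3} = 2
G(16) = mex{2,1,0,0,4} = 3
G_A(16) = 3.
Stack B, S = {3, 4, 6, 7, 8}:
n :  0  1  2  3  4  5  6  7  8  9 10 11 12 13 14 15 16 17
G :  0  0  0  1  1  1  2  2  2  3  3  0  0  0  1  1  1  2
G_B(17) = 2.
Stack C, S = {1, 2, 5}:
n :  0  1  2  3  4  5  6  7  8  9 10 11 12 13 14 15 16
G :  0  1  2  0  1  2  0  1  2  0  1  2  0  1  2  0  1
G_C(16) = 1.
Combined Grundy value = 3 ⊕ 2 ⊕ 1 = 0.
A winning move leaves total XOR = 0, i.e. changes one component's Grundy value g to g ⊕ X where X is the current total.
Stack A: target g' = 3⊕0 = 3, but every legal move changes the Grundy value (mex property), so 0 moves.
Stack B: target g' = 2⊕0 = 2, but every legal move changes the Grundy value (mex property), so 0 moves.
Stack C: target g' = 1⊕0 = 1, but every legal move changes the Grundy value (mex property), so 0 moves.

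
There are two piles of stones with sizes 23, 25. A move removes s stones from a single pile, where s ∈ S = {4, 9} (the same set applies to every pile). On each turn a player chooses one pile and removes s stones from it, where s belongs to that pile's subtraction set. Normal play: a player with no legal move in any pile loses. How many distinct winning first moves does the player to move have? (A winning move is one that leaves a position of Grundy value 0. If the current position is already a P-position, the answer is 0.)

All piles use S = {4, 9}:
n :  0  1  2  3  4  5  6  7  8  9 10 11 12 13 14 15 16 17 18 19 20 21 22 23 24 25
G :  0  0  0  0  1  1  1  1  0  2  2  2  1  0  0  0  0  1  1  1  1  0  2  2  2  1
Pile A: G(23) = 2.
Pile B: G(25) = 1.
Combined Grundy value = 2 ⊕ 1 = 3.
A winning move leaves total XOR = 0, i.e. changes one component's Grundy value g to g ⊕ X where X is the current total.
Pile A: need g' = 2⊕3 = 1. Options: 23−4→G=1, 23−9→G=0. Hits: 1.
Pile B: need g' = 1⊕3 = 2. Options: 25−4→G=0, 25−9→G=0. Hits: 0.

1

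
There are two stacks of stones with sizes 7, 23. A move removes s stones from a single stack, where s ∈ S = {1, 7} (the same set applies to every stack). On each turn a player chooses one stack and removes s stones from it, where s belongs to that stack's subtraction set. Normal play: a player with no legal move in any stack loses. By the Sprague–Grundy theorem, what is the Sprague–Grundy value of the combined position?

All stacks use S = {1, 7}:
G(0) = 0
G(1) = mex{0} = 1
G(2) = mex{1} = 0
G(3) = mex{0} = 1
G(4) = mex{1} = 0
G(5) = mex{0} = 1
G(6) = mex{1} = 0
G(7) = mex{0,0} = 1
G(8) = mex{1,1} = 0
G(9) = mex{0,0} = 1
G(10) = mex{1,1} = 0
G(11) = mex{0,0} = 1
G(12) = mex{1,1} = 0
G(13) = mex{0,0} = 1
G(14) = mex{1,1} = 0
G(15) = mex{0,0} = 1
G(16) = mex{1,1} = 0
G(17) = mex{0,0} = 1
G(18) = mex{1,1} = 0
G(19) = mex{0,0} = 1
G(20) = mex{1,1} = 0
G(21) = mex{0,0} = 1
G(22) = mex{1,1} = 0
G(23) = mex{0,0} = 1
Stack A: G(7) = 1.
Stack B: G(23) = 1.
Combined Grundy value = 1 ⊕ 1 = 0.

0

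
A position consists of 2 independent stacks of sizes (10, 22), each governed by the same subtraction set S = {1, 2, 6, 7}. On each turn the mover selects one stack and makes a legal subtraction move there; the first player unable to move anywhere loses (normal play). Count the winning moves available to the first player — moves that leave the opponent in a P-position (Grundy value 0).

1

All stacks use S = {1, 2, 6, 7}:
G(0) = 0
G(1) = mex{0} = 1
G(2) = mex{1,0} = 2
G(3) = mex{2,1} = 0
G(4) = mex{0,2} = 1
G(5) = mex{1,0} = 2
G(6) = mex{2,1,0} = 3
G(7) = mex{3,2,1,0} = 4
G(8) = mex{4,3,2,1} = 0
G(9) = mex{0,4,0,2} = 1
G(10) = mex{1,0,1,0} = 2
G(11) = mex{2,1,2,1} = 0
G(12) = mex{0,2,3,2} = 1
G(13) = mex{1,0,4,3} = 2
G(14) = mex{2,1,0,4} = 3
G(15) = mex{3,2,1,0} = 4
G(16) = mex{4,3,2,1} = 0
G(17) = mex{0,4,0,2} = 1
G(18) = mex{1,0,1,0} = 2
G(19) = mex{2,1,2,1} = 0
G(20) = mex{0,2,3,2} = 1
G(21) = mex{1,0,4,3} = 2
G(22) = mex{2,1,0,4} = 3
Stack A: G(10) = 2.
Stack B: G(22) = 3.
Combined Grundy value = 2 ⊕ 3 = 1.
A winning move leaves total XOR = 0, i.e. changes one component's Grundy value g to g ⊕ X where X is the current total.
Stack A: need g' = 2⊕1 = 3. Options: 10−1→G=1, 10−2→G=0, 10−6→G=1, 10−7→G=0. Hits: 0.
Stack B: need g' = 3⊕1 = 2. Options: 22−1→G=2, 22−2→G=1, 22−6→G=0, 22−7→G=4. Hits: 1.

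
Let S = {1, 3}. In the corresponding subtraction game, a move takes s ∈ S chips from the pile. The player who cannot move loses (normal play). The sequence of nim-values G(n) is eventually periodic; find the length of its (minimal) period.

n :  0  1  2  3  4  5  6  7  8  9 10 11 12 13 14
G :  0  1  0  1  0  1  0  1  0  1  0  1  0  1  0
G(n+2) = G(n) holds for n = 0,…,2 (a full window of length max(S) = 3), so the sequence is purely periodic with period 2.

2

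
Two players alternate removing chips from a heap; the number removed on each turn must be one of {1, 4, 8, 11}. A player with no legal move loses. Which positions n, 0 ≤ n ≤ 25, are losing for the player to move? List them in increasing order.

0, 2, 5, 7, 12, 14, 17, 19, 24

G(0) = 0
G(1) = mex{0} = 1
G(2) = mex{1} = 0
G(3) = mex{0} = 1
G(4) = mex{1,0} = 2
G(5) = mex{2,1} = 0
G(6) = mex{0,0} = 1
G(7) = mex{1,1} = 0
G(8) = mex{0,2,0} = 1
G(9) = mex{1,0,1} = 2
G(10) = mex{2,1,0} = 3
G(11) = mex{3,0,1,0} = 2
G(12) = mex{2,1,2,1} = 0
G(13) = mex{0,2,0,0} = 1
G(14) = mex{1,3,1,1} = 0
G(15) = mex{0,2,0,2} = 1
G(16) = mex{1,0,1,0} = 2
G(17) = mex{2,1,2,1} = 0
G(18) = mex{0,0,3,0} = 1
G(19) = mex{1,1,2,1} = 0
G(20) = mex{0,2,0,2} = 1
G(21) = mex{1,0,1,3} = 2
G(22) = mex{2,1,0,2} = 3
G(23) = mex{3,0,1,0} = 2
G(24) = mex{2,1,2,1} = 0
G(25) = mex{0,2,0,0} = 1
P-positions are exactly the n with G(n) = 0.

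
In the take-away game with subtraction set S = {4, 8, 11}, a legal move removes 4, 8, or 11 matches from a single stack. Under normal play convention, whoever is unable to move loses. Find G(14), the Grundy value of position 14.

3

n :  0  1  2  3  4  5  6  7  8  9 10 11 12 13 14
G :  0  0  0  0  1  1  1  1  2  2  2  2  3  3  3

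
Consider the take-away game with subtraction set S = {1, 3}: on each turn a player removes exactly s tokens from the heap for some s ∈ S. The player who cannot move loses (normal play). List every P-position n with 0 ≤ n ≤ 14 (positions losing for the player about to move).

0, 2, 4, 6, 8, 10, 12, 14

n :  0  1  2  3  4  5  6  7  8  9 10 11 12 13 14
G :  0  1  0  1  0  1  0  1  0  1  0  1  0  1  0
P-positions are exactly the n with G(n) = 0.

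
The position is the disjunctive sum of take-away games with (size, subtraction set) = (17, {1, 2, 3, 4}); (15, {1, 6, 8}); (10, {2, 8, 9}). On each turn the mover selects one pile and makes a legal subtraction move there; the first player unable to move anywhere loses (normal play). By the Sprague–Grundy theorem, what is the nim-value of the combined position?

Pile A, S = {1, 2, 3, 4}:
G(0) = 0
G(1) = mex{0} = 1
G(2) = mex{1,0} = 2
G(3) = mex{2,1,0} = 3
G(4) = mex{3,2,1,0} = 4
G(5) = mex{4,3,2,1} = 0
G(6) = mex{0,4,3,2} = 1
G(7) = mex{1,0,4,3} = 2
G(8) = mex{2,1,0,4} = 3
G(9) = mex{3,2,1,0} = 4
G(10) = mex{4,3,2,1} = 0
G(11) = mex{0,4,3,2} = 1
G(12) = mex{1,0,4,3} = 2
G(13) = mex{2,1,0,4} = 3
G(14) = mex{3,2,1,0} = 4
G(15) = mex{4,3,2,1} = 0
G(16) = mex{0,4,3,2} = 1
G(17) = mex{1,0,4,3} = 2
G_A(17) = 2.
Pile B, S = {1, 6, 8}:
n :  0  1  2  3  4  5  6  7  8  9 10 11 12 13 14 15
G :  0  1  0  1  0  1  2  0  1  0  1  0  1  2  0  1
G_B(15) = 1.
Pile C, S = {2, 8, 9}:
G(0) = 0
G(1) = mex{} = 0
G(2) = mex{0} = 1
G(3) = mex{0} = 1
G(4) = mex{1} = 0
G(5) = mex{1} = 0
G(6) = mex{0} = 1
G(7) = mex{0} = 1
G(8) = mex{1,0} = 2
G(9) = mex{1,0,0} = 2
G(10) = mex{2,1,0} = 3
G_C(10) = 3.
Combined Grundy value = 2 ⊕ 1 ⊕ 3 = 0.

0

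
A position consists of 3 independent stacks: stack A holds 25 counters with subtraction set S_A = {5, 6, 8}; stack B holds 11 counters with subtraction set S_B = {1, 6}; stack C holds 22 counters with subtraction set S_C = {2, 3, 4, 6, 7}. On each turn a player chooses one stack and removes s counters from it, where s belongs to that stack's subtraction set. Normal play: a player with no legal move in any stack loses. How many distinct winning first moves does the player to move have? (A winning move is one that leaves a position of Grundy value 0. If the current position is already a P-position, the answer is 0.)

Stack A, S = {5, 6, 8}:
n :  0  1  2  3  4  5  6  7  8  9 10 11 12 13 14 15 16 17 18 19 20 21 22 23 24 25
G :  0  0  0  0  0  1  1  1  1  1  2  2  2  0  0  0  0  0  1  1  1  1  1  2  2  2
G_A(25) = 2.
Stack B, S = {1, 6}:
G(0) = 0
G(1) = mex{0} = 1
G(2) = mex{1} = 0
G(3) = mex{0} = 1
G(4) = mex{1} = 0
G(5) = mex{0} = 1
G(6) = mex{1,0} = 2
G(7) = mex{2,1} = 0
G(8) = mex{0,0} = 1
G(9) = mex{1,1} = 0
G(10) = mex{0,0} = 1
G(11) = mex{1,1} = 0
G_B(11) = 0.
Stack C, S = {2, 3, 4, 6, 7}:
n :  0  1  2  3  4  5  6  7  8  9 10 11 12 13 14 15 16 17 18 19 20 21 22
G :  0  0  1  1  2  2  3  3  4  0  0  1  1  2  2  3  3  4  0  0  1  1  2
G_C(22) = 2.
Combined Grundy value = 2 ⊕ 0 ⊕ 2 = 0.
A winning move leaves total XOR = 0, i.e. changes one component's Grundy value g to g ⊕ X where X is the current total.
Stack A: target g' = 2⊕0 = 2, but every legal move changes the Grundy value (mex property), so 0 moves.
Stack B: target g' = 0⊕0 = 0, but every legal move changes the Grundy value (mex property), so 0 moves.
Stack C: target g' = 2⊕0 = 2, but every legal move changes the Grundy value (mex property), so 0 moves.

0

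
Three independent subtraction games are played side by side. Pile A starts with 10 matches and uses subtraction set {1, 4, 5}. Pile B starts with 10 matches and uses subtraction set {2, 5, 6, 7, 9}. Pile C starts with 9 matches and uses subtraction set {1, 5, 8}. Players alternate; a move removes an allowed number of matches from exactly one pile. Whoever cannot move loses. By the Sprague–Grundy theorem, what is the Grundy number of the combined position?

Pile A, S = {1, 4, 5}:
G(0) = 0
G(1) = mex{0} = 1
G(2) = mex{1} = 0
G(3) = mex{0} = 1
G(4) = mex{1,0} = 2
G(5) = mex{2,1,0} = 3
G(6) = mex{3,0,1} = 2
G(7) = mex{2,1,0} = 3
G(8) = mex{3,2,1} = 0
G(9) = mex{0,3,2} = 1
G(10) = mex{1,2,3} = 0
G_A(10) = 0.
Pile B, S = {2, 5, 6, 7, 9}:
G(0) = 0
G(1) = mex{} = 0
G(2) = mex{0} = 1
G(3) = mex{0} = 1
G(4) = mex{1} = 0
G(5) = mex{1,0} = 2
G(6) = mex{0,0,0} = 1
G(7) = mex{2,1,0,0} = 3
G(8) = mex{1,1,1,0} = 2
G(9) = mex{3,0,1,1,0} = 2
G(10) = mex{2,2,0,1,0} = 3
G_B(10) = 3.
Pile C, S = {1, 5, 8}:
G(0) = 0
G(1) = mex{0} = 1
G(2) = mex{1} = 0
G(3) = mex{0} = 1
G(4) = mex{1} = 0
G(5) = mex{0,0} = 1
G(6) = mex{1,1} = 0
G(7) = mex{0,0} = 1
G(8) = mex{1,1,0} = 2
G(9) = mex{2,0,1} = 3
G_C(9) = 3.
Combined Grundy value = 0 ⊕ 3 ⊕ 3 = 0.

0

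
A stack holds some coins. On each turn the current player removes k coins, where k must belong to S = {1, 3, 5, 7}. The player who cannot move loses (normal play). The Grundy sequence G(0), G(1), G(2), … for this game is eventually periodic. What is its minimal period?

n :  0  1  2  3  4  5  6  7  8  9 10 11 12 13 14
G :  0  1  0  1  0  1  0  1  0  1  0  1  0  1  0
G(n+2) = G(n) holds for n = 0,…,6 (a full window of length max(S) = 7), so the sequence is purely periodic with period 2.

2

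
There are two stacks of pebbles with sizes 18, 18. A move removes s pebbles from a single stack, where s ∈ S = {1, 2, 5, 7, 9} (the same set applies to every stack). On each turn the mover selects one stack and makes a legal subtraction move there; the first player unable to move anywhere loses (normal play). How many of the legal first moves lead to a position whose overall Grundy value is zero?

All stacks use S = {1, 2, 5, 7, 9}:
n :  0  1  2  3  4  5  6  7  8  9 10 11 12 13 14 15 16 17 18
G :  0  1  2  0  1  2  0  1  2  3  4  5  3  4  0  1  2  0  1
Stack A: G(18) = 1.
Stack B: G(18) = 1.
Combined Grundy value = 1 ⊕ 1 = 0.
A winning move leaves total XOR = 0, i.e. changes one component's Grundy value g to g ⊕ X where X is the current total.
Stack A: target g' = 1⊕0 = 1, but every legal move changes the Grundy value (mex property), so 0 moves.
Stack B: target g' = 1⊕0 = 1, but every legal move changes the Grundy value (mex property), so 0 moves.

0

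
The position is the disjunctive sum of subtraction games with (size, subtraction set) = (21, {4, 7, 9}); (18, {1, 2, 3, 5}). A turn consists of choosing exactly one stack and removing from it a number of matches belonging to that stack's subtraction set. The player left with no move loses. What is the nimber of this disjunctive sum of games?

Stack A, S = {4, 7, 9}:
n :  0  1  2  3  4  5  6  7  8  9 10 11 12 13 14 15 16 17 18 19 20 21
G :  0  0  0  0  1  1  1  1  2  2  2  2  3  0  0  0  0  1  1  1  1  2
G_A(21) = 2.
Stack B, S = {1, 2, 3, 5}:
n :  0  1  2  3  4  5  6  7  8  9 10 11 12 13 14 15 16 17 18
G :  0  1  2  3  0  1  2  3  0  1  2  3  0  1  2  3  0  1  2
G_B(18) = 2.
Combined Grundy value = 2 ⊕ 2 = 0.

0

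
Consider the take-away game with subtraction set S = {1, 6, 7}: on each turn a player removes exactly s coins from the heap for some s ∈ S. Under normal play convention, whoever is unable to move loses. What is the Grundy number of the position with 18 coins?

G(0) = 0
G(1) = mex{0} = 1
G(2) = mex{1} = 0
G(3) = mex{0} = 1
G(4) = mex{1} = 0
G(5) = mex{0} = 1
G(6) = mex{1,0} = 2
G(7) = mex{2,1,0} = 3
G(8) = mex{3,0,1} = 2
G(9) = mex{2,1,0} = 3
G(10) = mex{3,0,1} = 2
G(11) = mex{2,1,0} = 3
G(12) = mex{3,2,1} = 0
G(13) = mex{0,3,2} = 1
G(14) = mex{1,2,3} = 0
G(15) = mex{0,3,2} = 1
G(16) = mex{1,2,3} = 0
G(17) = mex{0,3,2} = 1
G(18) = mex{1,0,3} = 2

2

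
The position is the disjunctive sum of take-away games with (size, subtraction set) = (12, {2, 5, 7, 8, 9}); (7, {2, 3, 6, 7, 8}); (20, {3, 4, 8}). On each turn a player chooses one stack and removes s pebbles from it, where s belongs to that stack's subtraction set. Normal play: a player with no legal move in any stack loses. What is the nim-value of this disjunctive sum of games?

7

Stack A, S = {2, 5, 7, 8, 9}:
G(0) = 0
G(1) = mex{} = 0
G(2) = mex{0} = 1
G(3) = mex{0} = 1
G(4) = mex{1} = 0
G(5) = mex{1,0} = 2
G(6) = mex{0,0} = 1
G(7) = mex{2,1,0} = 3
G(8) = mex{1,1,0,0} = 2
G(9) = mex{3,0,1,0,0} = 2
G(10) = mex{2,2,1,1,0} = 3
G(11) = mex{2,1,0,1,1} = 3
G(12) = mex{3,3,2,0,1} = 4
G_A(12) = 4.
Stack B, S = {2, 3, 6, 7, 8}:
n : 0 1 2 3 4 5 6 7
G : 0 0 1 1 2 0 3 1
G_B(7) = 1.
Stack C, S = {3, 4, 8}:
n :  0  1  2  3  4  5  6  7  8  9 10 11 12 13 14 15 16 17 18 19 20
G :  0  0  0  1  1  1  2  0  2  3  1  3  0  0  0  1  1  1  2  0  2
G_C(20) = 2.
Combined Grundy value = 4 ⊕ 1 ⊕ 2 = 7.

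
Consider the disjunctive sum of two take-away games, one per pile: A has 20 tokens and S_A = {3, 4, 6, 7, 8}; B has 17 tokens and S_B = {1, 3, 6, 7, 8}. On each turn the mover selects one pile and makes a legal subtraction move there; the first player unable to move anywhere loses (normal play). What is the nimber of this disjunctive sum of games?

3

Pile A, S = {3, 4, 6, 7, 8}:
G(0) = 0
G(1) = mex{} = 0
G(2) = mex{} = 0
G(3) = mex{0} = 1
G(4) = mex{0,0} = 1
G(5) = mex{0,0} = 1
G(6) = mex{1,0,0} = 2
G(7) = mex{1,1,0,0} = 2
G(8) = mex{1,1,0,0,0} = 2
G(9) = mex{2,1,1,0,0} = 3
G(10) = mex{2,2,1,1,0} = 3
G(11) = mex{2,2,1,1,1} = 0
G(12) = mex{3,2,2,1,1} = 0
G(13) = mex{3,3,2,2,1} = 0
G(14) = mex{0,3,2,2,2} = 1
G(15) = mex{0,0,3,2,2} = 1
G(16) = mex{0,0,3,3,2} = 1
G(17) = mex{1,0,0,3,3} = 2
G(18) = mex{1,1,0,0,3} = 2
G(19) = mex{1,1,0,0,0} = 2
G(20) = mex{2,1,1,0,0} = 3
G_A(20) = 3.
Pile B, S = {1, 3, 6, 7, 8}:
G(0) = 0
G(1) = mex{0} = 1
G(2) = mex{1} = 0
G(3) = mex{0,0} = 1
G(4) = mex{1,1} = 0
G(5) = mex{0,0} = 1
G(6) = mex{1,1,0} = 2
G(7) = mex{2,0,1,0} = 3
G(8) = mex{3,1,0,1,0} = 2
G(9) = mex{2,2,1,0,1} = 3
G(10) = mex{3,3,0,1,0} = 2
G(11) = mex{2,2,1,0,1} = 3
G(12) = mex{3,3,2,1,0} = 4
G(13) = mex{4,2,3,2,1} = 0
G(14) = mex{0,3,2,3,2} = 1
G(15) = mex{1,4,3,2,3} = 0
G(16) = mex{0,0,2,3,2} = 1
G(17) = mex{1,1,3,2,3} = 0
G_B(17) = 0.
Combined Grundy value = 3 ⊕ 0 = 3.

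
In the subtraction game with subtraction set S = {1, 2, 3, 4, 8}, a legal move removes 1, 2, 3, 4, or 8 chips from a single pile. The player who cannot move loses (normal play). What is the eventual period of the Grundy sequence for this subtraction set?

5

G(0) = 0
G(1) = mex{0} = 1
G(2) = mex{1,0} = 2
G(3) = mex{2,1,0} = 3
G(4) = mex{3,2,1,0} = 4
G(5) = mex{4,3,2,1} = 0
G(6) = mex{0,4,3,2} = 1
G(7) = mex{1,0,4,3} = 2
G(8) = mex{2,1,0,4,0} = 3
G(9) = mex{3,2,1,0,1} = 4
G(10) = mex{4,3,2,1,2} = 0
G(11) = mex{0,4,3,2,3} = 1
G(12) = mex{1,0,4,3,4} = 2
G(13) = mex{2,1,0,4,0} = 3
G(14) = mex{3,2,1,0,1} = 4
G(n+5) = G(n) holds for n = 0,…,7 (a full window of length max(S) = 8), so the sequence is purely periodic with period 5.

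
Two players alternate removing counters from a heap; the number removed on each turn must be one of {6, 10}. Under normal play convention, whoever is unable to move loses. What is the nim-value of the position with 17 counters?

0

G(0) = 0
G(1) = mex{} = 0
G(2) = mex{} = 0
G(3) = mex{} = 0
G(4) = mex{} = 0
G(5) = mex{} = 0
G(6) = mex{0} = 1
G(7) = mex{0} = 1
G(8) = mex{0} = 1
G(9) = mex{0} = 1
G(10) = mex{0,0} = 1
G(11) = mex{0,0} = 1
G(12) = mex{1,0} = 2
G(13) = mex{1,0} = 2
G(14) = mex{1,0} = 2
G(15) = mex{1,0} = 2
G(16) = mex{1,1} = 0
G(17) = mex{1,1} = 0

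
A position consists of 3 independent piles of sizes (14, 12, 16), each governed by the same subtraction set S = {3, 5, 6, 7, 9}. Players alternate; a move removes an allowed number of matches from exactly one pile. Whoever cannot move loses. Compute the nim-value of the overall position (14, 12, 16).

All piles use S = {3, 5, 6, 7, 9}:
G(0) = 0
G(1) = mex{} = 0
G(2) = mex{} = 0
G(3) = mex{0} = 1
G(4) = mex{0} = 1
G(5) = mex{0,0} = 1
G(6) = mex{1,0,0} = 2
G(7) = mex{1,0,0,0} = 2
G(8) = mex{1,1,0,0} = 2
G(9) = mex{2,1,1,0,0} = 3
G(10) = mex{2,1,1,1,0} = 3
G(11) = mex{2,2,1,1,0} = 3
G(12) = mex{3,2,2,1,1} = 0
G(13) = mex{3,2,2,2,1} = 0
G(14) = mex{3,3,2,2,1} = 0
G(15) = mex{0,3,3,2,2} = 1
G(16) = mex{0,3,3,3,2} = 1
Pile A: G(14) = 0.
Pile B: G(12) = 0.
Pile C: G(16) = 1.
Combined Grundy value = 0 ⊕ 0 ⊕ 1 = 1.

1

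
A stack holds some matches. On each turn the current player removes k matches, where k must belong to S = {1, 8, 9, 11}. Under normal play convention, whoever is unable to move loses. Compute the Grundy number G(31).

3

n :  0  1  2  3  4  5  6  7  8  9 10 11 12 13 14 15 16 17 18 19 20 21 22 23 24 25 26 27 28 29 30 31
G :  0  1  0  1  0  1  0  1  2  3  2  3  2  3  2  3  0  1  0  1  0  1  0  1  2  3  2  3  2  3  2  3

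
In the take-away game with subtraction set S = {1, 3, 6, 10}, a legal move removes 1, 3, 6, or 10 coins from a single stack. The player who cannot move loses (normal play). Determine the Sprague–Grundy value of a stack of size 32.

G(0) = 0
G(1) = mex{0} = 1
G(2) = mex{1} = 0
G(3) = mex{0,0} = 1
G(4) = mex{1,1} = 0
G(5) = mex{0,0} = 1
G(6) = mex{1,1,0} = 2
G(7) = mex{2,0,1} = 3
G(8) = mex{3,1,0} = 2
G(9) = mex{2,2,1} = 0
G(10) = mex{0,3,0,0} = 1
G(11) = mex{1,2,1,1} = 0
G(12) = mex{0,0,2,0} = 1
G(13) = mex{1,1,3,1} = 0
G(14) = mex{0,0,2,0} = 1
G(15) = mex{1,1,0,1} = 2
G(16) = mex{2,0,1,2} = 3
G(17) = mex{3,1,0,3} = 2
G(18) = mex{2,2,1,2} = 0
G(19) = mex{0,3,0,0} = 1
G(20) = mex{1,2,1,1} = 0
G(21) = mex{0,0,2,0} = 1
G(22) = mex{1,1,3,1} = 0
G(23) = mex{0,0,2,0} = 1
G(24) = mex{1,1,0,1} = 2
G(25) = mex{2,0,1,2} = 3
G(26) = mex{3,1,0,3} = 2
G(27) = mex{2,2,1,2} = 0
G(28) = mex{0,3,0,0} = 1
G(29) = mex{1,2,1,1} = 0
G(30) = mex{0,0,2,0} = 1
G(31) = mex{1,1,3,1} = 0
G(32) = mex{0,0,2,0} = 1

1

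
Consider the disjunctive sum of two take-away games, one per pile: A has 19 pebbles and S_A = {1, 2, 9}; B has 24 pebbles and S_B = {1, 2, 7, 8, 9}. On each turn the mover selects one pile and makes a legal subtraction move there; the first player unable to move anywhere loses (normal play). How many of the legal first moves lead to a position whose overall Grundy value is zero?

2

Pile A, S = {1, 2, 9}:
n :  0  1  2  3  4  5  6  7  8  9 10 11 12 13 14 15 16 17 18 19
G :  0  1  2  0  1  2  0  1  2  3  0  1  2  0  1  2  0  1  2  3
G_A(19) = 3.
Pile B, S = {1, 2, 7, 8, 9}:
n :  0  1  2  3  4  5  6  7  8  9 10 11 12 13 14 15 16 17 18 19 20 21 22 23 24
G :  0  1  2  0  1  2  0  1  2  3  4  5  3  4  5  3  0  1  2  0  1  2  0  1  2
G_B(24) = 2.
Combined Grundy value = 3 ⊕ 2 = 1.
A winning move leaves total XOR = 0, i.e. changes one component's Grundy value g to g ⊕ X where X is the current total.
Pile A: need g' = 3⊕1 = 2. Options: 19−1→G=2, 19−2→G=1, 19−9→G=0. Hits: 1.
Pile B: need g' = 2⊕1 = 3. Options: 24−1→G=1, 24−2→G=0, 24−7→G=1, 24−8→G=0, 24−9→G=3. Hits: 1.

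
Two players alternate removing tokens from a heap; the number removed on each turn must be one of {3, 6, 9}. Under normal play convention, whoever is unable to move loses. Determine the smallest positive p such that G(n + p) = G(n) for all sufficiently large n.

G(0) = 0
G(1) = mex{} = 0
G(2) = mex{} = 0
G(3) = mex{0} = 1
G(4) = mex{0} = 1
G(5) = mex{0} = 1
G(6) = mex{1,0} = 2
G(7) = mex{1,0} = 2
G(8) = mex{1,0} = 2
G(9) = mex{2,1,0} = 3
G(10) = mex{2,1,0} = 3
G(11) = mex{2,1,0} = 3
G(12) = mex{3,2,1} = 0
G(13) = mex{3,2,1} = 0
G(14) = mex{3,2,1} = 0
G(15) = mex{0,3,2} = 1
G(16) = mex{0,3,2} = 1
G(17) = mex{0,3,2} = 1
G(18) = mex{1,0,3} = 2
G(19) = mex{1,0,3} = 2
G(20) = mex{1,0,3} = 2
G(21) = mex{2,1,0} = 3
G(22) = mex{2,1,0} = 3
G(23) = mex{2,1,0} = 3
G(24) = mex{3,2,1} = 0
G(25) = mex{3,2,1} = 0
G(n+12) = G(n) holds for n = 0,…,8 (a full window of length max(S) = 9), so the sequence is purely periodic with period 12.

12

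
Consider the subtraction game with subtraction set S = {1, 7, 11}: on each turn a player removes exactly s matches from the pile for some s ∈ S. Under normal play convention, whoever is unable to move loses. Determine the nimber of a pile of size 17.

1

n :  0  1  2  3  4  5  6  7  8  9 10 11 12 13 14 15 16 17
G :  0  1  0  1  0  1  0  1  0  1  0  1  0  1  0  1  0  1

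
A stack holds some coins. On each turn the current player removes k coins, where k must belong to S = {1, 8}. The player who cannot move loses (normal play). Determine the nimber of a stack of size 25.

n :  0  1  2  3  4  5  6  7  8  9 10 11 12 13 14 15 16 17 18 19 20 21 22 23 24 25
G :  0  1  0  1  0  1  0  1  2  0  1  0  1  0  1  0  1  2  0  1  0  1  0  1  0  1

1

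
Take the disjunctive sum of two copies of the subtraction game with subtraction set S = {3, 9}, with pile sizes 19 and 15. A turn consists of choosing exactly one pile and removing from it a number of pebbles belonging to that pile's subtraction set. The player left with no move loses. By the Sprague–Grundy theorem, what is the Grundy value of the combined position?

All piles use S = {3, 9}:
G(0) = 0
G(1) = mex{} = 0
G(2) = mex{} = 0
G(3) = mex{0} = 1
G(4) = mex{0} = 1
G(5) = mex{0} = 1
G(6) = mex{1} = 0
G(7) = mex{1} = 0
G(8) = mex{1} = 0
G(9) = mex{0,0} = 1
G(10) = mex{0,0} = 1
G(11) = mex{0,0} = 1
G(12) = mex{1,1} = 0
G(13) = mex{1,1} = 0
G(14) = mex{1,1} = 0
G(15) = mex{0,0} = 1
G(16) = mex{0,0} = 1
G(17) = mex{0,0} = 1
G(18) = mex{1,1} = 0
G(19) = mex{1,1} = 0
Pile A: G(19) = 0.
Pile B: G(15) = 1.
Combined Grundy value = 0 ⊕ 1 = 1.

1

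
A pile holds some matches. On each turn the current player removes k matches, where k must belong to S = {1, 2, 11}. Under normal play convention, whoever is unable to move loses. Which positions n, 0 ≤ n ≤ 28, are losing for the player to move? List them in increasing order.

G(0) = 0
G(1) = mex{0} = 1
G(2) = mex{1,0} = 2
G(3) = mex{2,1} = 0
G(4) = mex{0,2} = 1
G(5) = mex{1,0} = 2
G(6) = mex{2,1} = 0
G(7) = mex{0,2} = 1
G(8) = mex{1,0} = 2
G(9) = mex{2,1} = 0
G(10) = mex{0,2} = 1
G(11) = mex{1,0,0} = 2
G(12) = mex{2,1,1} = 0
G(13) = mex{0,2,2} = 1
G(14) = mex{1,0,0} = 2
G(15) = mex{2,1,1} = 0
G(16) = mex{0,2,2} = 1
G(17) = mex{1,0,0} = 2
G(18) = mex{2,1,1} = 0
G(19) = mex{0,2,2} = 1
G(20) = mex{1,0,0} = 2
G(21) = mex{2,1,1} = 0
G(22) = mex{0,2,2} = 1
G(23) = mex{1,0,0} = 2
G(24) = mex{2,1,1} = 0
G(25) = mex{0,2,2} = 1
G(26) = mex{1,0,0} = 2
G(27) = mex{2,1,1} = 0
G(28) = mex{0,2,2} = 1
P-positions are exactly the n with G(n) = 0.

0, 3, 6, 9, 12, 15, 18, 21, 24, 27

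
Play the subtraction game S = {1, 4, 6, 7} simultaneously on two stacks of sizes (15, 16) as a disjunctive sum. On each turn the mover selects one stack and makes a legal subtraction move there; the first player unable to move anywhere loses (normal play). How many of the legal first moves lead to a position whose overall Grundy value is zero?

All stacks use S = {1, 4, 6, 7}:
n :  0  1  2  3  4  5  6  7  8  9 10 11 12 13 14 15 16
G :  0  1  0  1  2  0  1  2  3  2  0  1  2  0  1  0  1
Stack A: G(15) = 0.
Stack B: G(16) = 1.
Combined Grundy value = 0 ⊕ 1 = 1.
A winning move leaves total XOR = 0, i.e. changes one component's Grundy value g to g ⊕ X where X is the current total.
Stack A: need g' = 0⊕1 = 1. Options: 15−1→G=1, 15−4→G=1, 15−6→G=2, 15−7→G=3. Hits: 2.
Stack B: need g' = 1⊕1 = 0. Options: 16−1→G=0, 16−4→G=2, 16−6→G=0, 16−7→G=2. Hits: 2.

4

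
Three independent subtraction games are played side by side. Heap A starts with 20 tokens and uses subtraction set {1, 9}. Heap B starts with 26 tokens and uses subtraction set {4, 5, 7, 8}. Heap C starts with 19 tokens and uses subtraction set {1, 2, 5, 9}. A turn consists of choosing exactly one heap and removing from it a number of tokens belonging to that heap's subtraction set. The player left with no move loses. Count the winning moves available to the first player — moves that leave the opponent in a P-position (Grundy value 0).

Heap A, S = {1, 9}:
G(0) = 0
G(1) = mex{0} = 1
G(2) = mex{1} = 0
G(3) = mex{0} = 1
G(4) = mex{1} = 0
G(5) = mex{0} = 1
G(6) = mex{1} = 0
G(7) = mex{0} = 1
G(8) = mex{1} = 0
G(9) = mex{0,0} = 1
G(10) = mex{1,1} = 0
G(11) = mex{0,0} = 1
G(12) = mex{1,1} = 0
G(13) = mex{0,0} = 1
G(14) = mex{1,1} = 0
G(15) = mex{0,0} = 1
G(16) = mex{1,1} = 0
G(17) = mex{0,0} = 1
G(18) = mex{1,1} = 0
G(19) = mex{0,0} = 1
G(20) = mex{1,1} = 0
G_A(20) = 0.
Heap B, S = {4, 5, 7, 8}:
G(0) = 0
G(1) = mex{} = 0
G(2) = mex{} = 0
G(3) = mex{} = 0
G(4) = mex{0} = 1
G(5) = mex{0,0} = 1
G(6) = mex{0,0} = 1
G(7) = mex{0,0,0} = 1
G(8) = mex{1,0,0,0} = 2
G(9) = mex{1,1,0,0} = 2
G(10) = mex{1,1,0,0} = 2
G(11) = mex{1,1,1,0} = 2
G(12) = mex{2,1,1,1} = 0
G(13) = mex{2,2,1,1} = 0
G(14) = mex{2,2,1,1} = 0
G(15) = mex{2,2,2,1} = 0
G(16) = mex{0,2,2,2} = 1
G(17) = mex{0,0,2,2} = 1
G(18) = mex{0,0,2,2} = 1
G(19) = mex{0,0,0,2} = 1
G(20) = mex{1,0,0,0} = 2
G(21) = mex{1,1,0,0} = 2
G(22) = mex{1,1,0,0} = 2
G(23) = mex{1,1,1,0} = 2
G(24) = mex{2,1,1,1} = 0
G(25) = mex{2,2,1,1} = 0
G(26) = mex{2,2,1,1} = 0
G_B(26) = 0.
Heap C, S = {1, 2, 5, 9}:
G(0) = 0
G(1) = mex{0} = 1
G(2) = mex{1,0} = 2
G(3) = mex{2,1} = 0
G(4) = mex{0,2} = 1
G(5) = mex{1,0,0} = 2
G(6) = mex{2,1,1} = 0
G(7) = mex{0,2,2} = 1
G(8) = mex{1,0,0} = 2
G(9) = mex{2,1,1,0} = 3
G(10) = mex{3,2,2,1} = 0
G(11) = mex{0,3,0,2} = 1
G(12) = mex{1,0,1,0} = 2
G(13) = mex{2,1,2,1} = 0
G(14) = mex{0,2,3,2} = 1
G(15) = mex{1,0,0,0} = 2
G(16) = mex{2,1,1,1} = 0
G(17) = mex{0,2,2,2} = 1
G(18) = mex{1,0,0,3} = 2
G(19) = mex{2,1,1,0} = 3
G_C(19) = 3.
Combined Grundy value = 0 ⊕ 0 ⊕ 3 = 3.
A winning move leaves total XOR = 0, i.e. changes one component's Grundy value g to g ⊕ X where X is the current total.
Heap A: need g' = 0⊕3 = 3. Options: 20−1→G=1, 20−9→G=1. Hits: 0.
Heap B: need g' = 0⊕3 = 3. Options: 26−4→G=2, 26−5→G=2, 26−7→G=1, 26−8→G=1. Hits: 0.
Heap C: need g' = 3⊕3 = 0. Options: 19−1→G=2, 19−2→G=1, 19−5→G=1, 19−9→G=0. Hits: 1.

1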